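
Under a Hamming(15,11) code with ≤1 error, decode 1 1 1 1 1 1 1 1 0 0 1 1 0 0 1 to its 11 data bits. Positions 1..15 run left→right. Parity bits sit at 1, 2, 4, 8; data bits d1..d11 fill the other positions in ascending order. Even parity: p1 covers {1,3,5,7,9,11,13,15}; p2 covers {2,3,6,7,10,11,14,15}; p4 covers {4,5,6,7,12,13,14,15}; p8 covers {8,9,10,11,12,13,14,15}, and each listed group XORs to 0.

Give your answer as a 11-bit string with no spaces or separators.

s1 (pos 1,3,5,7,9,11,13,15): 1⊕1⊕1⊕1⊕0⊕1⊕0⊕1 = 0
s2 (pos 2,3,6,7,10,11,14,15): 1⊕1⊕1⊕1⊕0⊕1⊕0⊕1 = 0
s4 (pos 4,5,6,7,12,13,14,15): 1⊕1⊕1⊕1⊕1⊕0⊕0⊕1 = 0
s8 (pos 8,9,10,11,12,13,14,15): 1⊕0⊕0⊕1⊕1⊕0⊕0⊕1 = 0
Syndrome s8…s1 = 0000 → no error.
Read data bits from positions 3,5,6,7,9,10,11,12,13,14,15: 11110011001

11110011001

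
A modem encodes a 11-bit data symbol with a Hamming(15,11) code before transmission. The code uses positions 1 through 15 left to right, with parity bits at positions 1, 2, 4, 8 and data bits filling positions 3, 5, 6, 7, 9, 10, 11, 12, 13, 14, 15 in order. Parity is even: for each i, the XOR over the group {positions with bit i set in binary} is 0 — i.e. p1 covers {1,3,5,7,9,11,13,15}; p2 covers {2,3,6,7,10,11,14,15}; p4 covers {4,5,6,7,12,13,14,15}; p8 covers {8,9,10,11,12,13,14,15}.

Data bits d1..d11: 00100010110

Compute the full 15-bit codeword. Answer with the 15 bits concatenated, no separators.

010101010010110

Place data at non-parity positions: p1 p2 0 p4 0 1 0 p8 0 0 1 0 1 1 0
p1 (pos 1,3,5,7,9,11,13,15): XOR of data positions = 0⊕0⊕0⊕0⊕1⊕1⊕0 = 0
p2 (pos 2,3,6,7,10,11,14,15): XOR of data positions = 0⊕1⊕0⊕0⊕1⊕1⊕0 = 1
p4 (pos 4,5,6,7,12,13,14,15): XOR of data positions = 0⊕1⊕0⊕0⊕1⊕1⊕0 = 1
p8 (pos 8,9,10,11,12,13,14,15): XOR of data positions = 0⊕0⊕1⊕0⊕1⊕1⊕0 = 1
Codeword: 010101010010110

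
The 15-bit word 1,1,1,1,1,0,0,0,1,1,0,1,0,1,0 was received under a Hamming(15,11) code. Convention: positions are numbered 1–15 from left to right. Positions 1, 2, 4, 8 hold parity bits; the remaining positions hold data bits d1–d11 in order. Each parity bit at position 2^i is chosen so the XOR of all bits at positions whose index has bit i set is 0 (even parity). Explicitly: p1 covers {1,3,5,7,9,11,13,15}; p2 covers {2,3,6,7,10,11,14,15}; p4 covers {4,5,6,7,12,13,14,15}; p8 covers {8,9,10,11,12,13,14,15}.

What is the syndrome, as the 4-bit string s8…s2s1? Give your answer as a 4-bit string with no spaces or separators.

s1 (pos 1,3,5,7,9,11,13,15): 1⊕1⊕1⊕0⊕1⊕0⊕0⊕0 = 0
s2 (pos 2,3,6,7,10,11,14,15): 1⊕1⊕0⊕0⊕1⊕0⊕1⊕0 = 0
s4 (pos 4,5,6,7,12,13,14,15): 1⊕1⊕0⊕0⊕1⊕0⊕1⊕0 = 0
s8 (pos 8,9,10,11,12,13,14,15): 0⊕1⊕1⊕0⊕1⊕0⊕1⊕0 = 0
Syndrome s8…s1 = 0000 → no error.

0000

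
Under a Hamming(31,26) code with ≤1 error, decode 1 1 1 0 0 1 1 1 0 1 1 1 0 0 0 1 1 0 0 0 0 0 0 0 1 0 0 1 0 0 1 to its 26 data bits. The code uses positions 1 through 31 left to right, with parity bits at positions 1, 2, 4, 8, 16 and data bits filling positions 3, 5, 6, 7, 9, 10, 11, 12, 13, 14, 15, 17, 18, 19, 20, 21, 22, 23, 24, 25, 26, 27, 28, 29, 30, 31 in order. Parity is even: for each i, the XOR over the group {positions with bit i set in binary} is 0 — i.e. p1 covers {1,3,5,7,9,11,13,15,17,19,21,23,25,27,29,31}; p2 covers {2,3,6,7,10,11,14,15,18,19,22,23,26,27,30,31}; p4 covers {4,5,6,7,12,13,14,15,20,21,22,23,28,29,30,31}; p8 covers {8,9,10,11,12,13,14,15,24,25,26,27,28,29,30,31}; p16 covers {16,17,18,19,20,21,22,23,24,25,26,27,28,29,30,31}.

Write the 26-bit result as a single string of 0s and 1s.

s1 (pos 1,3,5,7,9,11,13,15,17,19,21,23,25,27,29,31): 1⊕1⊕0⊕1⊕0⊕1⊕0⊕0⊕1⊕0⊕0⊕0⊕1⊕0⊕0⊕1 = 1
s2 (pos 2,3,6,7,10,11,14,15,18,19,22,23,26,27,30,31): 1⊕1⊕1⊕1⊕1⊕1⊕0⊕0⊕0⊕0⊕0⊕0⊕0⊕0⊕0⊕1 = 1
s4 (pos 4,5,6,7,12,13,14,15,20,21,22,23,28,29,30,31): 0⊕0⊕1⊕1⊕1⊕0⊕0⊕0⊕0⊕0⊕0⊕0⊕1⊕0⊕0⊕1 = 1
s8 (pos 8,9,10,11,12,13,14,15,24,25,26,27,28,29,30,31): 1⊕0⊕1⊕1⊕1⊕0⊕0⊕0⊕0⊕1⊕0⊕0⊕1⊕0⊕0⊕1 = 1
s16 (pos 16,17,18,19,20,21,22,23,24,25,26,27,28,29,30,31): 1⊕1⊕0⊕0⊕0⊕0⊕0⊕0⊕0⊕1⊕0⊕0⊕1⊕0⊕0⊕1 = 1
Syndrome s16…s1 = 11111 → error at position 31.
Flip position 31: 1110011101110001100000001001001 → 1110011101110001100000001001000
Read data bits from positions 3,5,6,7,9,10,11,12,13,14,15,17,18,19,20,21,22,23,24,25,26,27,28,29,30,31: 10110111000100000001001000

10110111000100000001001000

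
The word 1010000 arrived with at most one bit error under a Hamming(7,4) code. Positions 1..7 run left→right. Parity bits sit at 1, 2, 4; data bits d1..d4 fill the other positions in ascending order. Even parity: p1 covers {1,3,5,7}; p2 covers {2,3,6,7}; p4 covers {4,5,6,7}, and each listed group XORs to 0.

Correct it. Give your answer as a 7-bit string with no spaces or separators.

s1 (pos 1,3,5,7): 1⊕1⊕0⊕0 = 0
s2 (pos 2,3,6,7): 0⊕1⊕0⊕0 = 1
s4 (pos 4,5,6,7): 0⊕0⊕0⊕0 = 0
Syndrome s4…s1 = 010 → error at position 2.
Flip position 2: 1010000 → 1110000

1110000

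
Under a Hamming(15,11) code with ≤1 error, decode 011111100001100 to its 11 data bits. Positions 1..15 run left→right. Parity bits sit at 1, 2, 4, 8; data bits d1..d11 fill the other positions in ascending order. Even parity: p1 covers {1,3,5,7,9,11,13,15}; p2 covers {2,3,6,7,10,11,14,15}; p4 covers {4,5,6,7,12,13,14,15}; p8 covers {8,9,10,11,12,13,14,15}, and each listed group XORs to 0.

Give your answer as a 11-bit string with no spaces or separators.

s1 (pos 1,3,5,7,9,11,13,15): 0⊕1⊕1⊕1⊕0⊕0⊕1⊕0 = 0
s2 (pos 2,3,6,7,10,11,14,15): 1⊕1⊕1⊕1⊕0⊕0⊕0⊕0 = 0
s4 (pos 4,5,6,7,12,13,14,15): 1⊕1⊕1⊕1⊕1⊕1⊕0⊕0 = 0
s8 (pos 8,9,10,11,12,13,14,15): 0⊕0⊕0⊕0⊕1⊕1⊕0⊕0 = 0
Syndrome s8…s1 = 0000 → no error.
Read data bits from positions 3,5,6,7,9,10,11,12,13,14,15: 11110001100

11110001100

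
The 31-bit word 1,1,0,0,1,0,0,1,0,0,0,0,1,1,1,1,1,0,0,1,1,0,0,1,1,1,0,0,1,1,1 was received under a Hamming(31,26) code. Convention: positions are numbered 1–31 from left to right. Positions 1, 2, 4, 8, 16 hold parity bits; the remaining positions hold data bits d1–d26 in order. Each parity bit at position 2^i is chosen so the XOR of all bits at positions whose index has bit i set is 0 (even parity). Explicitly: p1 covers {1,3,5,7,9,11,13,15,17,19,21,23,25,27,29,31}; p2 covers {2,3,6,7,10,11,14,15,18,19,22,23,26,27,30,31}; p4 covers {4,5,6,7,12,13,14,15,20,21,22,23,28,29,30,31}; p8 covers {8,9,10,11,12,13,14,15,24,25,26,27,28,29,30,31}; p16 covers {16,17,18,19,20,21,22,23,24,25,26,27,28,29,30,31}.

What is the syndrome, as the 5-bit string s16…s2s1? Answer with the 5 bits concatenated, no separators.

00101

s1 (pos 1,3,5,7,9,11,13,15,17,19,21,23,25,27,29,31): 1⊕0⊕1⊕0⊕0⊕0⊕1⊕1⊕1⊕0⊕1⊕0⊕1⊕0⊕1⊕1 = 1
s2 (pos 2,3,6,7,10,11,14,15,18,19,22,23,26,27,30,31): 1⊕0⊕0⊕0⊕0⊕0⊕1⊕1⊕0⊕0⊕0⊕0⊕1⊕0⊕1⊕1 = 0
s4 (pos 4,5,6,7,12,13,14,15,20,21,22,23,28,29,30,31): 0⊕1⊕0⊕0⊕0⊕1⊕1⊕1⊕1⊕1⊕0⊕0⊕0⊕1⊕1⊕1 = 1
s8 (pos 8,9,10,11,12,13,14,15,24,25,26,27,28,29,30,31): 1⊕0⊕0⊕0⊕0⊕1⊕1⊕1⊕1⊕1⊕1⊕0⊕0⊕1⊕1⊕1 = 0
s16 (pos 16,17,18,19,20,21,22,23,24,25,26,27,28,29,30,31): 1⊕1⊕0⊕0⊕1⊕1⊕0⊕0⊕1⊕1⊕1⊕0⊕0⊕1⊕1⊕1 = 0
Syndrome s16…s1 = 00101 → error at position 5.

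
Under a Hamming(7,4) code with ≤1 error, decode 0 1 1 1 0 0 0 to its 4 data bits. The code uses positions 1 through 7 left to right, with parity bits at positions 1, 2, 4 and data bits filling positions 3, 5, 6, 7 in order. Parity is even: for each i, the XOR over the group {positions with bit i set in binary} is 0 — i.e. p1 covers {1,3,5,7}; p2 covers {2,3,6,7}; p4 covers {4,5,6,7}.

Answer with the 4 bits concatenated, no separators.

1100

s1 (pos 1,3,5,7): 0⊕1⊕0⊕0 = 1
s2 (pos 2,3,6,7): 1⊕1⊕0⊕0 = 0
s4 (pos 4,5,6,7): 1⊕0⊕0⊕0 = 1
Syndrome s4…s1 = 101 → error at position 5.
Flip position 5: 0111000 → 0111100
Read data bits from positions 3,5,6,7: 1100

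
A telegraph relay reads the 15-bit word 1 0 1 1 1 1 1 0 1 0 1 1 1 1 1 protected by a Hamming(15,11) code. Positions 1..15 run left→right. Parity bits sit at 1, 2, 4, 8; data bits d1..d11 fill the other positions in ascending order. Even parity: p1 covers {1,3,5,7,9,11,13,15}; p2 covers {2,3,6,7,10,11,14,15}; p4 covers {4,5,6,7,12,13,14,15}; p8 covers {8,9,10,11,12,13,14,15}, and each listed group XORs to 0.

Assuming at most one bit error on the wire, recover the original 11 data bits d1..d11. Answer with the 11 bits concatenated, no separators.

s1 (pos 1,3,5,7,9,11,13,15): 1⊕1⊕1⊕1⊕1⊕1⊕1⊕1 = 0
s2 (pos 2,3,6,7,10,11,14,15): 0⊕1⊕1⊕1⊕0⊕1⊕1⊕1 = 0
s4 (pos 4,5,6,7,12,13,14,15): 1⊕1⊕1⊕1⊕1⊕1⊕1⊕1 = 0
s8 (pos 8,9,10,11,12,13,14,15): 0⊕1⊕0⊕1⊕1⊕1⊕1⊕1 = 0
Syndrome s8…s1 = 0000 → no error.
Read data bits from positions 3,5,6,7,9,10,11,12,13,14,15: 11111011111

11111011111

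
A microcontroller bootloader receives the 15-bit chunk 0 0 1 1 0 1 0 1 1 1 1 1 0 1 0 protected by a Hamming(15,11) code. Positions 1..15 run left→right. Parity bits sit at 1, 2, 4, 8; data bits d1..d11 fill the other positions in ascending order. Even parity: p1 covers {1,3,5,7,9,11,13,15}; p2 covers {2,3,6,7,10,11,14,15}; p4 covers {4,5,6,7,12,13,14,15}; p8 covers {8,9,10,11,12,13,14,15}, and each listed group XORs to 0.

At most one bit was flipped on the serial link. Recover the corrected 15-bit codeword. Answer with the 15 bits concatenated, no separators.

000101011111010

s1 (pos 1,3,5,7,9,11,13,15): 0⊕1⊕0⊕0⊕1⊕1⊕0⊕0 = 1
s2 (pos 2,3,6,7,10,11,14,15): 0⊕1⊕1⊕0⊕1⊕1⊕1⊕0 = 1
s4 (pos 4,5,6,7,12,13,14,15): 1⊕0⊕1⊕0⊕1⊕0⊕1⊕0 = 0
s8 (pos 8,9,10,11,12,13,14,15): 1⊕1⊕1⊕1⊕1⊕0⊕1⊕0 = 0
Syndrome s8…s1 = 0011 → error at position 3.
Flip position 3: 001101011111010 → 000101011111010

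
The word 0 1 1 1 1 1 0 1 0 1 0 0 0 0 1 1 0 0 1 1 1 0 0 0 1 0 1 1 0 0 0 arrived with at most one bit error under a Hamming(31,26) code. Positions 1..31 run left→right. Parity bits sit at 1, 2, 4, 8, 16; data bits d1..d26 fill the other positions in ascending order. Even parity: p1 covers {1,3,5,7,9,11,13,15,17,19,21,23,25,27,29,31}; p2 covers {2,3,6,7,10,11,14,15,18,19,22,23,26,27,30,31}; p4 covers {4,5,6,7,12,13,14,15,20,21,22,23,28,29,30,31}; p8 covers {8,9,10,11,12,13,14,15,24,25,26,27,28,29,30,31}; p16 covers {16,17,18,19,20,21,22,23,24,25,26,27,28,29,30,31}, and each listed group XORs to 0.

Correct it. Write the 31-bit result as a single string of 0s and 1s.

s1 (pos 1,3,5,7,9,11,13,15,17,19,21,23,25,27,29,31): 0⊕1⊕1⊕0⊕0⊕0⊕0⊕1⊕0⊕1⊕1⊕0⊕1⊕1⊕0⊕0 = 1
s2 (pos 2,3,6,7,10,11,14,15,18,19,22,23,26,27,30,31): 1⊕1⊕1⊕0⊕1⊕0⊕0⊕1⊕0⊕1⊕0⊕0⊕0⊕1⊕0⊕0 = 1
s4 (pos 4,5,6,7,12,13,14,15,20,21,22,23,28,29,30,31): 1⊕1⊕1⊕0⊕0⊕0⊕0⊕1⊕1⊕1⊕0⊕0⊕1⊕0⊕0⊕0 = 1
s8 (pos 8,9,10,11,12,13,14,15,24,25,26,27,28,29,30,31): 1⊕0⊕1⊕0⊕0⊕0⊕0⊕1⊕0⊕1⊕0⊕1⊕1⊕0⊕0⊕0 = 0
s16 (pos 16,17,18,19,20,21,22,23,24,25,26,27,28,29,30,31): 1⊕0⊕0⊕1⊕1⊕1⊕0⊕0⊕0⊕1⊕0⊕1⊕1⊕0⊕0⊕0 = 1
Syndrome s16…s1 = 10111 → error at position 23.
Flip position 23: 0111110101000011001110001011000 → 0111110101000011001110101011000

0111110101000011001110101011000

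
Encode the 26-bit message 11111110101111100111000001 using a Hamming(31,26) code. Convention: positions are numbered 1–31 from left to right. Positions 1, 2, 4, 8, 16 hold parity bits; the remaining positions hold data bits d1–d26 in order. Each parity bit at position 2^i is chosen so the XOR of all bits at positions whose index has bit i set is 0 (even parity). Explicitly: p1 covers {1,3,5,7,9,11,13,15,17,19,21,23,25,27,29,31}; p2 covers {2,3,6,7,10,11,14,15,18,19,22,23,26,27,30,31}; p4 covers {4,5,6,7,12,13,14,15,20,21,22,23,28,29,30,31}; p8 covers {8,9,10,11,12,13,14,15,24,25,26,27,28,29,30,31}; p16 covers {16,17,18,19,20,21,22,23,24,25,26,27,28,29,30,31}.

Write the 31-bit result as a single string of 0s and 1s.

0010111011101010111100111000001

Place data at non-parity positions: p1 p2 1 p4 1 1 1 p8 1 1 1 0 1 0 1 p16 1 1 1 1 0 0 1 1 1 0 0 0 0 0 1
p1 (pos 1,3,5,7,9,11,13,15,17,19,21,23,25,27,29,31): XOR of data positions = 1⊕1⊕1⊕1⊕1⊕1⊕1⊕1⊕1⊕0⊕1⊕1⊕0⊕0⊕1 = 0
p2 (pos 2,3,6,7,10,11,14,15,18,19,22,23,26,27,30,31): XOR of data positions = 1⊕1⊕1⊕1⊕1⊕0⊕1⊕1⊕1⊕0⊕1⊕0⊕0⊕0⊕1 = 0
p4 (pos 4,5,6,7,12,13,14,15,20,21,22,23,28,29,30,31): XOR of data positions = 1⊕1⊕1⊕0⊕1⊕0⊕1⊕1⊕0⊕0⊕1⊕0⊕0⊕0⊕1 = 0
p8 (pos 8,9,10,11,12,13,14,15,24,25,26,27,28,29,30,31): XOR of data positions = 1⊕1⊕1⊕0⊕1⊕0⊕1⊕1⊕1⊕0⊕0⊕0⊕0⊕0⊕1 = 0
p16 (pos 16,17,18,19,20,21,22,23,24,25,26,27,28,29,30,31): XOR of data positions = 1⊕1⊕1⊕1⊕0⊕0⊕1⊕1⊕1⊕0⊕0⊕0⊕0⊕0⊕1 = 0
Codeword: 0010111011101010111100111000001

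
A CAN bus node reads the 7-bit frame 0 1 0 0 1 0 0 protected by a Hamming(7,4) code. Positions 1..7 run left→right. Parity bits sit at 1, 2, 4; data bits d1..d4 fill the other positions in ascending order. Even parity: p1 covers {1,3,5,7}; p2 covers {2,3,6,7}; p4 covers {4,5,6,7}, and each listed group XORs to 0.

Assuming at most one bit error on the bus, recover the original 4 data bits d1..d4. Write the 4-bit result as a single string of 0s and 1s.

0101

s1 (pos 1,3,5,7): 0⊕0⊕1⊕0 = 1
s2 (pos 2,3,6,7): 1⊕0⊕0⊕0 = 1
s4 (pos 4,5,6,7): 0⊕1⊕0⊕0 = 1
Syndrome s4…s1 = 111 → error at position 7.
Flip position 7: 0100100 → 0100101
Read data bits from positions 3,5,6,7: 0101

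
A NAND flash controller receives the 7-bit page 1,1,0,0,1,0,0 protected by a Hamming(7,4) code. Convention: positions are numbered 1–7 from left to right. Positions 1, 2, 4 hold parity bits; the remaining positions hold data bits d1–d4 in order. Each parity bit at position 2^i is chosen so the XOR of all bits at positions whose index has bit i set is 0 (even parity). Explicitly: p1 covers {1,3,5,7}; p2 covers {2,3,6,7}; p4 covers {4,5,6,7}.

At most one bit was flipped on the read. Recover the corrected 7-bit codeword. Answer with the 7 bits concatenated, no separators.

1100110

s1 (pos 1,3,5,7): 1⊕0⊕1⊕0 = 0
s2 (pos 2,3,6,7): 1⊕0⊕0⊕0 = 1
s4 (pos 4,5,6,7): 0⊕1⊕0⊕0 = 1
Syndrome s4…s1 = 110 → error at position 6.
Flip position 6: 1100100 → 1100110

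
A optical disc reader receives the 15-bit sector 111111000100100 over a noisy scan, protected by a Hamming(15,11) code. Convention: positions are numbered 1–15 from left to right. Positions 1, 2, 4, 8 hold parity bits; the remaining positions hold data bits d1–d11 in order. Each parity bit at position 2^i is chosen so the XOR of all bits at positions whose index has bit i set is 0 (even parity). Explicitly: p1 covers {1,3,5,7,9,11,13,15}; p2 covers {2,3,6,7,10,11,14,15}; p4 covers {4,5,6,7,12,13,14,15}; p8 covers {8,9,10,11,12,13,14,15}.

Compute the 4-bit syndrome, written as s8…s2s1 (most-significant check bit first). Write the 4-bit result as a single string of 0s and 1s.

0000

s1 (pos 1,3,5,7,9,11,13,15): 1⊕1⊕1⊕0⊕0⊕0⊕1⊕0 = 0
s2 (pos 2,3,6,7,10,11,14,15): 1⊕1⊕1⊕0⊕1⊕0⊕0⊕0 = 0
s4 (pos 4,5,6,7,12,13,14,15): 1⊕1⊕1⊕0⊕0⊕1⊕0⊕0 = 0
s8 (pos 8,9,10,11,12,13,14,15): 0⊕0⊕1⊕0⊕0⊕1⊕0⊕0 = 0
Syndrome s8…s1 = 0000 → no error.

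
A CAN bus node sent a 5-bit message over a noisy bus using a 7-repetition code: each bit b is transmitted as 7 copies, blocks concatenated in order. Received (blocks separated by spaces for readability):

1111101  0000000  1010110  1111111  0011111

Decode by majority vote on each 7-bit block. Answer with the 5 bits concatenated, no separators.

Block 1 (1111101): 6 ones → 1
Block 2 (0000000): 0 ones → 0
Block 3 (1010110): 4 ones → 1
Block 4 (1111111): 7 ones → 1
Block 5 (0011111): 5 ones → 1

10111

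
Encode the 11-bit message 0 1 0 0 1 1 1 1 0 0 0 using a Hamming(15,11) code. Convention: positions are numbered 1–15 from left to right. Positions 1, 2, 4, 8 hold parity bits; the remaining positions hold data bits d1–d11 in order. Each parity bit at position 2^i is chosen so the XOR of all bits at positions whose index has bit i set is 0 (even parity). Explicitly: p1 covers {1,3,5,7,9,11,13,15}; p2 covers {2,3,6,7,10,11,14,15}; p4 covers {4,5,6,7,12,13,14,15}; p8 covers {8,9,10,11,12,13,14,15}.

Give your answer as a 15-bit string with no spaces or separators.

Place data at non-parity positions: p1 p2 0 p4 1 0 0 p8 1 1 1 1 0 0 0
p1 (pos 1,3,5,7,9,11,13,15): XOR of data positions = 0⊕1⊕0⊕1⊕1⊕0⊕0 = 1
p2 (pos 2,3,6,7,10,11,14,15): XOR of data positions = 0⊕0⊕0⊕1⊕1⊕0⊕0 = 0
p4 (pos 4,5,6,7,12,13,14,15): XOR of data positions = 1⊕0⊕0⊕1⊕0⊕0⊕0 = 0
p8 (pos 8,9,10,11,12,13,14,15): XOR of data positions = 1⊕1⊕1⊕1⊕0⊕0⊕0 = 0
Codeword: 100010001111000

100010001111000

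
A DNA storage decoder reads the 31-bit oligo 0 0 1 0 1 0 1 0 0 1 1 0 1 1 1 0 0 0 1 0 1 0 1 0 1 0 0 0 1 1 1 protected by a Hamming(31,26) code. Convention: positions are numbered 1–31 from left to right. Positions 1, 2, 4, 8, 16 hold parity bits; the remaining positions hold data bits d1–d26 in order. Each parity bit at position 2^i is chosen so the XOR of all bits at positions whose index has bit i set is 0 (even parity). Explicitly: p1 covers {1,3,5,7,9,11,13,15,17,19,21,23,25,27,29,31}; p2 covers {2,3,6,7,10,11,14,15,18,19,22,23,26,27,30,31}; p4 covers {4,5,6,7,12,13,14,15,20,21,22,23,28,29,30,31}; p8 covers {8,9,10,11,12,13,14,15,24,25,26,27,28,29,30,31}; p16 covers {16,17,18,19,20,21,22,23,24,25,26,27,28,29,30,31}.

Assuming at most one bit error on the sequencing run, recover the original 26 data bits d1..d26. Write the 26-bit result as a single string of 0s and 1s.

11010110111001010111000111

s1 (pos 1,3,5,7,9,11,13,15,17,19,21,23,25,27,29,31): 0⊕1⊕1⊕1⊕0⊕1⊕1⊕1⊕0⊕1⊕1⊕1⊕1⊕0⊕1⊕1 = 0
s2 (pos 2,3,6,7,10,11,14,15,18,19,22,23,26,27,30,31): 0⊕1⊕0⊕1⊕1⊕1⊕1⊕1⊕0⊕1⊕0⊕1⊕0⊕0⊕1⊕1 = 0
s4 (pos 4,5,6,7,12,13,14,15,20,21,22,23,28,29,30,31): 0⊕1⊕0⊕1⊕0⊕1⊕1⊕1⊕0⊕1⊕0⊕1⊕0⊕1⊕1⊕1 = 0
s8 (pos 8,9,10,11,12,13,14,15,24,25,26,27,28,29,30,31): 0⊕0⊕1⊕1⊕0⊕1⊕1⊕1⊕0⊕1⊕0⊕0⊕0⊕1⊕1⊕1 = 1
s16 (pos 16,17,18,19,20,21,22,23,24,25,26,27,28,29,30,31): 0⊕0⊕0⊕1⊕0⊕1⊕0⊕1⊕0⊕1⊕0⊕0⊕0⊕1⊕1⊕1 = 1
Syndrome s16…s1 = 11000 → error at position 24.
Flip position 24: 0010101001101110001010101000111 → 0010101001101110001010111000111
Read data bits from positions 3,5,6,7,9,10,11,12,13,14,15,17,18,19,20,21,22,23,24,25,26,27,28,29,30,31: 11010110111001010111000111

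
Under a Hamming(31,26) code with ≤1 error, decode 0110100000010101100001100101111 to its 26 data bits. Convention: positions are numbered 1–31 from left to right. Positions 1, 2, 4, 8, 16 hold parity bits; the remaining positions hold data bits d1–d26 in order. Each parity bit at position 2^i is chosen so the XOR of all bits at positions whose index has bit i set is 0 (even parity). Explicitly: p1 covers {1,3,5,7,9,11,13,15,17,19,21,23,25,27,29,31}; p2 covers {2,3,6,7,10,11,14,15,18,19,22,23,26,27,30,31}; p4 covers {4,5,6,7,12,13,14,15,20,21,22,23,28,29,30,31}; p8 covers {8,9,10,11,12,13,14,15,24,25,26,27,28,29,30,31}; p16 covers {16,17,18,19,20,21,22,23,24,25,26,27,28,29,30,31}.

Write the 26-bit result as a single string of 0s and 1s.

11000001010100001100100111

s1 (pos 1,3,5,7,9,11,13,15,17,19,21,23,25,27,29,31): 0⊕1⊕1⊕0⊕0⊕0⊕0⊕0⊕1⊕0⊕0⊕1⊕0⊕0⊕1⊕1 = 0
s2 (pos 2,3,6,7,10,11,14,15,18,19,22,23,26,27,30,31): 1⊕1⊕0⊕0⊕0⊕0⊕1⊕0⊕0⊕0⊕1⊕1⊕1⊕0⊕1⊕1 = 0
s4 (pos 4,5,6,7,12,13,14,15,20,21,22,23,28,29,30,31): 0⊕1⊕0⊕0⊕1⊕0⊕1⊕0⊕0⊕0⊕1⊕1⊕1⊕1⊕1⊕1 = 1
s8 (pos 8,9,10,11,12,13,14,15,24,25,26,27,28,29,30,31): 0⊕0⊕0⊕0⊕1⊕0⊕1⊕0⊕0⊕0⊕1⊕0⊕1⊕1⊕1⊕1 = 1
s16 (pos 16,17,18,19,20,21,22,23,24,25,26,27,28,29,30,31): 1⊕1⊕0⊕0⊕0⊕0⊕1⊕1⊕0⊕0⊕1⊕0⊕1⊕1⊕1⊕1 = 1
Syndrome s16…s1 = 11100 → error at position 28.
Flip position 28: 0110100000010101100001100101111 → 0110100000010101100001100100111
Read data bits from positions 3,5,6,7,9,10,11,12,13,14,15,17,18,19,20,21,22,23,24,25,26,27,28,29,30,31: 11000001010100001100100111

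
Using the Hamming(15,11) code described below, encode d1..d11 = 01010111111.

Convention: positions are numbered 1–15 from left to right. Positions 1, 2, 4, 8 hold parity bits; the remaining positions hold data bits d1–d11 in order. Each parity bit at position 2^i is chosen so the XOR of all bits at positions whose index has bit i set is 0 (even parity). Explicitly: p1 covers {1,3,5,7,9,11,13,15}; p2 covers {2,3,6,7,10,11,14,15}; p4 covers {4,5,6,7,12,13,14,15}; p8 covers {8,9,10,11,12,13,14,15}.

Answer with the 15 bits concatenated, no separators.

110010100111111

Place data at non-parity positions: p1 p2 0 p4 1 0 1 p8 0 1 1 1 1 1 1
p1 (pos 1,3,5,7,9,11,13,15): XOR of data positions = 0⊕1⊕1⊕0⊕1⊕1⊕1 = 1
p2 (pos 2,3,6,7,10,11,14,15): XOR of data positions = 0⊕0⊕1⊕1⊕1⊕1⊕1 = 1
p4 (pos 4,5,6,7,12,13,14,15): XOR of data positions = 1⊕0⊕1⊕1⊕1⊕1⊕1 = 0
p8 (pos 8,9,10,11,12,13,14,15): XOR of data positions = 0⊕1⊕1⊕1⊕1⊕1⊕1 = 0
Codeword: 110010100111111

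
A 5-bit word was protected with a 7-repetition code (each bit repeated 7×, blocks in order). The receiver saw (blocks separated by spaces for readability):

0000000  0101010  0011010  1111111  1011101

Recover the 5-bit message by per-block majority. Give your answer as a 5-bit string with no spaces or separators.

Block 1 (0000000): 0 ones → 0
Block 2 (0101010): 3 ones → 0
Block 3 (0011010): 3 ones → 0
Block 4 (1111111): 7 ones → 1
Block 5 (1011101): 5 ones → 1

00011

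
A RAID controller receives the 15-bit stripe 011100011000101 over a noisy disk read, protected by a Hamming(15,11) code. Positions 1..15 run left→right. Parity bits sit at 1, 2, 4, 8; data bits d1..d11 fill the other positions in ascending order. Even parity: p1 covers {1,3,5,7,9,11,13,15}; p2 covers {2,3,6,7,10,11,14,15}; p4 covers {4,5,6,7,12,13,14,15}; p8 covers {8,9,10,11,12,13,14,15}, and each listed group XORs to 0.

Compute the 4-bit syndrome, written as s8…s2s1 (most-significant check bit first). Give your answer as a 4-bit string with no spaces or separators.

s1 (pos 1,3,5,7,9,11,13,15): 0⊕1⊕0⊕0⊕1⊕0⊕1⊕1 = 0
s2 (pos 2,3,6,7,10,11,14,15): 1⊕1⊕0⊕0⊕0⊕0⊕0⊕1 = 1
s4 (pos 4,5,6,7,12,13,14,15): 1⊕0⊕0⊕0⊕0⊕1⊕0⊕1 = 1
s8 (pos 8,9,10,11,12,13,14,15): 1⊕1⊕0⊕0⊕0⊕1⊕0⊕1 = 0
Syndrome s8…s1 = 0110 → error at position 6.

0110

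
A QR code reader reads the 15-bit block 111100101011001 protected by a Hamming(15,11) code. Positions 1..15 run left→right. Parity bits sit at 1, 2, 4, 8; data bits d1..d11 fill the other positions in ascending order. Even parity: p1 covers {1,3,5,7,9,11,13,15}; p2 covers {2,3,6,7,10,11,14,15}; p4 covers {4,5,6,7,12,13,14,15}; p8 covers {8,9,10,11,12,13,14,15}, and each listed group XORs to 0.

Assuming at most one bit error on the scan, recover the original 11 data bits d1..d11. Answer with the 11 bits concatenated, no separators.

10011011001

s1 (pos 1,3,5,7,9,11,13,15): 1⊕1⊕0⊕1⊕1⊕1⊕0⊕1 = 0
s2 (pos 2,3,6,7,10,11,14,15): 1⊕1⊕0⊕1⊕0⊕1⊕0⊕1 = 1
s4 (pos 4,5,6,7,12,13,14,15): 1⊕0⊕0⊕1⊕1⊕0⊕0⊕1 = 0
s8 (pos 8,9,10,11,12,13,14,15): 0⊕1⊕0⊕1⊕1⊕0⊕0⊕1 = 0
Syndrome s8…s1 = 0010 → error at position 2.
Flip position 2: 111100101011001 → 101100101011001
Read data bits from positions 3,5,6,7,9,10,11,12,13,14,15: 10011011001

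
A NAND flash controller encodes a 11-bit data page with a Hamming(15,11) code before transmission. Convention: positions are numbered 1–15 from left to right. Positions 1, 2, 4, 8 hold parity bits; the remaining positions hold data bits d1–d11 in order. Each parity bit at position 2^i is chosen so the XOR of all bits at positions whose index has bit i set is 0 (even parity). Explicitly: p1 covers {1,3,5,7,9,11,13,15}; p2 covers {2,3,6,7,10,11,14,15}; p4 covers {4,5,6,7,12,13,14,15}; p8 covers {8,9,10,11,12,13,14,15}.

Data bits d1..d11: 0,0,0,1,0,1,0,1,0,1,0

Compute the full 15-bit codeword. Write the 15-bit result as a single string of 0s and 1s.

110100110101010

Place data at non-parity positions: p1 p2 0 p4 0 0 1 p8 0 1 0 1 0 1 0
p1 (pos 1,3,5,7,9,11,13,15): XOR of data positions = 0⊕0⊕1⊕0⊕0⊕0⊕0 = 1
p2 (pos 2,3,6,7,10,11,14,15): XOR of data positions = 0⊕0⊕1⊕1⊕0⊕1⊕0 = 1
p4 (pos 4,5,6,7,12,13,14,15): XOR of data positions = 0⊕0⊕1⊕1⊕0⊕1⊕0 = 1
p8 (pos 8,9,10,11,12,13,14,15): XOR of data positions = 0⊕1⊕0⊕1⊕0⊕1⊕0 = 1
Codeword: 110100110101010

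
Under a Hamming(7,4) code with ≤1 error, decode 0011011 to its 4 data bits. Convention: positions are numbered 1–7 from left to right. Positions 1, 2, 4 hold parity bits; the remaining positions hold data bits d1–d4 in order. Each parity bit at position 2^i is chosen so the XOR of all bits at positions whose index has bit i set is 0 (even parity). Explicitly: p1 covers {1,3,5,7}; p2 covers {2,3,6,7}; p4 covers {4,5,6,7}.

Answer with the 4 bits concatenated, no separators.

s1 (pos 1,3,5,7): 0⊕1⊕0⊕1 = 0
s2 (pos 2,3,6,7): 0⊕1⊕1⊕1 = 1
s4 (pos 4,5,6,7): 1⊕0⊕1⊕1 = 1
Syndrome s4…s1 = 110 → error at position 6.
Flip position 6: 0011011 → 0011001
Read data bits from positions 3,5,6,7: 1001

1001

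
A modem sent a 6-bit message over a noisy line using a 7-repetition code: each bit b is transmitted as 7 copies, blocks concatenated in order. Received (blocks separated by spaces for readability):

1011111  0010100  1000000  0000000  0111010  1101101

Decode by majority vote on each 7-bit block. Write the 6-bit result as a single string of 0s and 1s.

Block 1 (1011111): 6 ones → 1
Block 2 (0010100): 2 ones → 0
Block 3 (1000000): 1 one → 0
Block 4 (0000000): 0 ones → 0
Block 5 (0111010): 4 ones → 1
Block 6 (1101101): 5 ones → 1

100011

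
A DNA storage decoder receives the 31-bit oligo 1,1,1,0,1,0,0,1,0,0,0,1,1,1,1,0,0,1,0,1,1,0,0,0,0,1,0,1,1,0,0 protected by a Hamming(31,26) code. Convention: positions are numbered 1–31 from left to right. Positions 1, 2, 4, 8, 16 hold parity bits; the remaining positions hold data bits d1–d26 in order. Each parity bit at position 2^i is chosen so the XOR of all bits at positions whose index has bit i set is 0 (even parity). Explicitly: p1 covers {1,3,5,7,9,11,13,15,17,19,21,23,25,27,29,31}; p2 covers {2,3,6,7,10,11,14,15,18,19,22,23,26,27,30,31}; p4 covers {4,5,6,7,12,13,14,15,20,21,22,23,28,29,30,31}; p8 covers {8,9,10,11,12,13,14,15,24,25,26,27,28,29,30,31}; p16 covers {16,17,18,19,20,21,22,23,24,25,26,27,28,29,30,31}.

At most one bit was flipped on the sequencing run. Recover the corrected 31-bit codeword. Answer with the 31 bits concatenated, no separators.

s1 (pos 1,3,5,7,9,11,13,15,17,19,21,23,25,27,29,31): 1⊕1⊕1⊕0⊕0⊕0⊕1⊕1⊕0⊕0⊕1⊕0⊕0⊕0⊕1⊕0 = 1
s2 (pos 2,3,6,7,10,11,14,15,18,19,22,23,26,27,30,31): 1⊕1⊕0⊕0⊕0⊕0⊕1⊕1⊕1⊕0⊕0⊕0⊕1⊕0⊕0⊕0 = 0
s4 (pos 4,5,6,7,12,13,14,15,20,21,22,23,28,29,30,31): 0⊕1⊕0⊕0⊕1⊕1⊕1⊕1⊕1⊕1⊕0⊕0⊕1⊕1⊕0⊕0 = 1
s8 (pos 8,9,10,11,12,13,14,15,24,25,26,27,28,29,30,31): 1⊕0⊕0⊕0⊕1⊕1⊕1⊕1⊕0⊕0⊕1⊕0⊕1⊕1⊕0⊕0 = 0
s16 (pos 16,17,18,19,20,21,22,23,24,25,26,27,28,29,30,31): 0⊕0⊕1⊕0⊕1⊕1⊕0⊕0⊕0⊕0⊕1⊕0⊕1⊕1⊕0⊕0 = 0
Syndrome s16…s1 = 00101 → error at position 5.
Flip position 5: 1110100100011110010110000101100 → 1110000100011110010110000101100

1110000100011110010110000101100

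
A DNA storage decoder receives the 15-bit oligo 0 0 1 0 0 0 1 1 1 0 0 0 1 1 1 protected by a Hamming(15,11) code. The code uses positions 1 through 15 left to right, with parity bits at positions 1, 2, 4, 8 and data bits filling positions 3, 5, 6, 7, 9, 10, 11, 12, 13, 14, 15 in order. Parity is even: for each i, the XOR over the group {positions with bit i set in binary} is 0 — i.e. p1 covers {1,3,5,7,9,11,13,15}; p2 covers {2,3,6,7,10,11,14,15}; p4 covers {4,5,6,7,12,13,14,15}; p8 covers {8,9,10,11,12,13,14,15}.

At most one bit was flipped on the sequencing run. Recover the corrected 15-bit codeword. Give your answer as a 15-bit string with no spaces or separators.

001000110000111

s1 (pos 1,3,5,7,9,11,13,15): 0⊕1⊕0⊕1⊕1⊕0⊕1⊕1 = 1
s2 (pos 2,3,6,7,10,11,14,15): 0⊕1⊕0⊕1⊕0⊕0⊕1⊕1 = 0
s4 (pos 4,5,6,7,12,13,14,15): 0⊕0⊕0⊕1⊕0⊕1⊕1⊕1 = 0
s8 (pos 8,9,10,11,12,13,14,15): 1⊕1⊕0⊕0⊕0⊕1⊕1⊕1 = 1
Syndrome s8…s1 = 1001 → error at position 9.
Flip position 9: 001000111000111 → 001000110000111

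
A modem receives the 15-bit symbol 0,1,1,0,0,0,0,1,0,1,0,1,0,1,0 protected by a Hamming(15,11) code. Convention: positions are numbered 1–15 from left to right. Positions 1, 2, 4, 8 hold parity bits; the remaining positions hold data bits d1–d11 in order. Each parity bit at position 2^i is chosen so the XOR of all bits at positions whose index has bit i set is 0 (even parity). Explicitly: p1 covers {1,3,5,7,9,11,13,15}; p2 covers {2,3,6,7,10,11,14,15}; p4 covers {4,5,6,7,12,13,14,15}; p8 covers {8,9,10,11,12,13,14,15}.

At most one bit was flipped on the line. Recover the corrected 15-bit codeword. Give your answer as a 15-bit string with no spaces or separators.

s1 (pos 1,3,5,7,9,11,13,15): 0⊕1⊕0⊕0⊕0⊕0⊕0⊕0 = 1
s2 (pos 2,3,6,7,10,11,14,15): 1⊕1⊕0⊕0⊕1⊕0⊕1⊕0 = 0
s4 (pos 4,5,6,7,12,13,14,15): 0⊕0⊕0⊕0⊕1⊕0⊕1⊕0 = 0
s8 (pos 8,9,10,11,12,13,14,15): 1⊕0⊕1⊕0⊕1⊕0⊕1⊕0 = 0
Syndrome s8…s1 = 0001 → error at position 1.
Flip position 1: 011000010101010 → 111000010101010

111000010101010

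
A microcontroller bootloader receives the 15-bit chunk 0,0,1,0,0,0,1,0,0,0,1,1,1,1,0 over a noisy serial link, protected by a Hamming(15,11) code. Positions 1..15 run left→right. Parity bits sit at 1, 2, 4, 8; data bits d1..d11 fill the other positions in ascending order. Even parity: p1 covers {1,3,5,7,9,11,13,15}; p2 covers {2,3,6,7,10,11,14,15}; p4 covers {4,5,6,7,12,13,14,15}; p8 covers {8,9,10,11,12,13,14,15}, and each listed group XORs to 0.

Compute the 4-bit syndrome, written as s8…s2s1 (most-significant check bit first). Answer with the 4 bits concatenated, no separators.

s1 (pos 1,3,5,7,9,11,13,15): 0⊕1⊕0⊕1⊕0⊕1⊕1⊕0 = 0
s2 (pos 2,3,6,7,10,11,14,15): 0⊕1⊕0⊕1⊕0⊕1⊕1⊕0 = 0
s4 (pos 4,5,6,7,12,13,14,15): 0⊕0⊕0⊕1⊕1⊕1⊕1⊕0 = 0
s8 (pos 8,9,10,11,12,13,14,15): 0⊕0⊕0⊕1⊕1⊕1⊕1⊕0 = 0
Syndrome s8…s1 = 0000 → no error.

0000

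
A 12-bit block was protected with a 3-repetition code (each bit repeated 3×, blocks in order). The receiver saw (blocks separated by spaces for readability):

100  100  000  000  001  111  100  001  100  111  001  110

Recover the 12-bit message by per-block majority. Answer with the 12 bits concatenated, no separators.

000001000101

Block 1 (100): 1 one → 0
Block 2 (100): 1 one → 0
Block 3 (000): 0 ones → 0
Block 4 (000): 0 ones → 0
Block 5 (001): 1 one → 0
Block 6 (111): 3 ones → 1
Block 7 (100): 1 one → 0
Block 8 (001): 1 one → 0
Block 9 (100): 1 one → 0
Block 10 (111): 3 ones → 1
Block 11 (001): 1 one → 0
Block 12 (110): 2 ones → 1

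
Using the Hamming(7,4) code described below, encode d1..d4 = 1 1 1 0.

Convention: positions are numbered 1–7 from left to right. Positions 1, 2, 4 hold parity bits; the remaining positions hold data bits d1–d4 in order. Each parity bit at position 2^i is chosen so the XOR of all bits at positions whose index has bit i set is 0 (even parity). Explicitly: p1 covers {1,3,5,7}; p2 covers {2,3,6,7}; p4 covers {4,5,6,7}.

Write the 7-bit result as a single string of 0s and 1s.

0010110

Place data at non-parity positions: p1 p2 1 p4 1 1 0
p1 (pos 1,3,5,7): XOR of data positions = 1⊕1⊕0 = 0
p2 (pos 2,3,6,7): XOR of data positions = 1⊕1⊕0 = 0
p4 (pos 4,5,6,7): XOR of data positions = 1⊕1⊕0 = 0
Codeword: 0010110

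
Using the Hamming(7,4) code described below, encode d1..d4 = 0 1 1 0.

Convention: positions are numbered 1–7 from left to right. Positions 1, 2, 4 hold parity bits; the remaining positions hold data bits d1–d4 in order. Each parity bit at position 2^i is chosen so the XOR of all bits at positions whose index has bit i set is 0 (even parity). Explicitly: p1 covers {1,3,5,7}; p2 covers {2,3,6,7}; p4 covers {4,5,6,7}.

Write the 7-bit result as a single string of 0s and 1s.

Place data at non-parity positions: p1 p2 0 p4 1 1 0
p1 (pos 1,3,5,7): XOR of data positions = 0⊕1⊕0 = 1
p2 (pos 2,3,6,7): XOR of data positions = 0⊕1⊕0 = 1
p4 (pos 4,5,6,7): XOR of data positions = 1⊕1⊕0 = 0
Codeword: 1100110

1100110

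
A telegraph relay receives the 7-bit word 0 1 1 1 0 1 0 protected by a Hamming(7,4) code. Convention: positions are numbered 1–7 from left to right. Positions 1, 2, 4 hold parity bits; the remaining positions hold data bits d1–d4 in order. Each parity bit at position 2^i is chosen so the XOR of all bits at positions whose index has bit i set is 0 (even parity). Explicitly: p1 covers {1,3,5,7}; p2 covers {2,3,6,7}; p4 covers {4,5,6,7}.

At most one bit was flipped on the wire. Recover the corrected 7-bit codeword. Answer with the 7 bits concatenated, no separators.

0101010

s1 (pos 1,3,5,7): 0⊕1⊕0⊕0 = 1
s2 (pos 2,3,6,7): 1⊕1⊕1⊕0 = 1
s4 (pos 4,5,6,7): 1⊕0⊕1⊕0 = 0
Syndrome s4…s1 = 011 → error at position 3.
Flip position 3: 0111010 → 0101010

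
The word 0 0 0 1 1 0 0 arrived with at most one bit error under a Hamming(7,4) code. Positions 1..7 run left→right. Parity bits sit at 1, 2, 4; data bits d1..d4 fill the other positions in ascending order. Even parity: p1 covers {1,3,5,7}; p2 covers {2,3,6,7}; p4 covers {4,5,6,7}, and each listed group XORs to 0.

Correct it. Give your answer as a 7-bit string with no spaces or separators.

s1 (pos 1,3,5,7): 0⊕0⊕1⊕0 = 1
s2 (pos 2,3,6,7): 0⊕0⊕0⊕0 = 0
s4 (pos 4,5,6,7): 1⊕1⊕0⊕0 = 0
Syndrome s4…s1 = 001 → error at position 1.
Flip position 1: 0001100 → 1001100

1001100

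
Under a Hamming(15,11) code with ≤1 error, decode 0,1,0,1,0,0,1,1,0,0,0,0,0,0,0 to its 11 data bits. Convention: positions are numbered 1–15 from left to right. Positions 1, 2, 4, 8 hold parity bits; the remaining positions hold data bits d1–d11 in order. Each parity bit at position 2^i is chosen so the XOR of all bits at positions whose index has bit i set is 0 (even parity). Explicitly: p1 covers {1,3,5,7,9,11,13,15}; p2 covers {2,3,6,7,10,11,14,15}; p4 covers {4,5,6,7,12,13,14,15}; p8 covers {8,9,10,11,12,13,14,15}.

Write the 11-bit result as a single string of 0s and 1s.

00011000000

s1 (pos 1,3,5,7,9,11,13,15): 0⊕0⊕0⊕1⊕0⊕0⊕0⊕0 = 1
s2 (pos 2,3,6,7,10,11,14,15): 1⊕0⊕0⊕1⊕0⊕0⊕0⊕0 = 0
s4 (pos 4,5,6,7,12,13,14,15): 1⊕0⊕0⊕1⊕0⊕0⊕0⊕0 = 0
s8 (pos 8,9,10,11,12,13,14,15): 1⊕0⊕0⊕0⊕0⊕0⊕0⊕0 = 1
Syndrome s8…s1 = 1001 → error at position 9.
Flip position 9: 010100110000000 → 010100111000000
Read data bits from positions 3,5,6,7,9,10,11,12,13,14,15: 00011000000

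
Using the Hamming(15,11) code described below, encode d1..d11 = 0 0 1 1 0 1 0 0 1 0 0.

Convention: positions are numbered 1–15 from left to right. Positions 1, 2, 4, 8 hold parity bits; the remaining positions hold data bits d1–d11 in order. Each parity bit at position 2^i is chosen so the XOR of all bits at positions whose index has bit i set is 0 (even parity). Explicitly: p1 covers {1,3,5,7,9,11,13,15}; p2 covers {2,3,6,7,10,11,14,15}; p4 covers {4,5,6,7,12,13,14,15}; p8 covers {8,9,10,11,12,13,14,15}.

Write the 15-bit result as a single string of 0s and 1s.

010101100100100

Place data at non-parity positions: p1 p2 0 p4 0 1 1 p8 0 1 0 0 1 0 0
p1 (pos 1,3,5,7,9,11,13,15): XOR of data positions = 0⊕0⊕1⊕0⊕0⊕1⊕0 = 0
p2 (pos 2,3,6,7,10,11,14,15): XOR of data positions = 0⊕1⊕1⊕1⊕0⊕0⊕0 = 1
p4 (pos 4,5,6,7,12,13,14,15): XOR of data positions = 0⊕1⊕1⊕0⊕1⊕0⊕0 = 1
p8 (pos 8,9,10,11,12,13,14,15): XOR of data positions = 0⊕1⊕0⊕0⊕1⊕0⊕0 = 0
Codeword: 010101100100100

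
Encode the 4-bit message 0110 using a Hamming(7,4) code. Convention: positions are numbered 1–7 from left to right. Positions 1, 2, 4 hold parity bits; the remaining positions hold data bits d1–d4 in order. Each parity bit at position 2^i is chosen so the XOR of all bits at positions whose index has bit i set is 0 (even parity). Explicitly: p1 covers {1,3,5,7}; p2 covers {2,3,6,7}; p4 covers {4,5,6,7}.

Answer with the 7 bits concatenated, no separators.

Place data at non-parity positions: p1 p2 0 p4 1 1 0
p1 (pos 1,3,5,7): XOR of data positions = 0⊕1⊕0 = 1
p2 (pos 2,3,6,7): XOR of data positions = 0⊕1⊕0 = 1
p4 (pos 4,5,6,7): XOR of data positions = 1⊕1⊕0 = 0
Codeword: 1100110

1100110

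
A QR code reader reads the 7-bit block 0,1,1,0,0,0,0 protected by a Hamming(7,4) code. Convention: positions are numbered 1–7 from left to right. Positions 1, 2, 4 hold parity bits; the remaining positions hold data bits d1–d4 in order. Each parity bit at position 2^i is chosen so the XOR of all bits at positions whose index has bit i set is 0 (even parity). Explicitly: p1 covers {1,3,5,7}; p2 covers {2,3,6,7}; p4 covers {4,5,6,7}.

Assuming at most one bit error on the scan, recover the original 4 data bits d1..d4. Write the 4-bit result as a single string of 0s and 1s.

1000

s1 (pos 1,3,5,7): 0⊕1⊕0⊕0 = 1
s2 (pos 2,3,6,7): 1⊕1⊕0⊕0 = 0
s4 (pos 4,5,6,7): 0⊕0⊕0⊕0 = 0
Syndrome s4…s1 = 001 → error at position 1.
Flip position 1: 0110000 → 1110000
Read data bits from positions 3,5,6,7: 1000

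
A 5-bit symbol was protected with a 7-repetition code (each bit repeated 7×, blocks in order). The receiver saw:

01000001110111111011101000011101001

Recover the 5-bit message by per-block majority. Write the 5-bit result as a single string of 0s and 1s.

01101

Block 1 (0100000): 1 one → 0
Block 2 (1110111): 6 ones → 1
Block 3 (1110111): 6 ones → 1
Block 4 (0100001): 2 ones → 0
Block 5 (1101001): 4 ones → 1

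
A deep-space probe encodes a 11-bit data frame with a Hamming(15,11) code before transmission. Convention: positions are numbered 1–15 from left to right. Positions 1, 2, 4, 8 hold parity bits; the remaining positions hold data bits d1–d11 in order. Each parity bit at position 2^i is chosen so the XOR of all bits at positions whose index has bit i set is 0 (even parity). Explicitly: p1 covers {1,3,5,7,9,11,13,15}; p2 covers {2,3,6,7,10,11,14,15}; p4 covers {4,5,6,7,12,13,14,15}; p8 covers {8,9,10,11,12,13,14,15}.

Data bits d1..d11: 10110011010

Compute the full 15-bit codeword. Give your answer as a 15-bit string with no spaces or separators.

Place data at non-parity positions: p1 p2 1 p4 0 1 1 p8 0 0 1 1 0 1 0
p1 (pos 1,3,5,7,9,11,13,15): XOR of data positions = 1⊕0⊕1⊕0⊕1⊕0⊕0 = 1
p2 (pos 2,3,6,7,10,11,14,15): XOR of data positions = 1⊕1⊕1⊕0⊕1⊕1⊕0 = 1
p4 (pos 4,5,6,7,12,13,14,15): XOR of data positions = 0⊕1⊕1⊕1⊕0⊕1⊕0 = 0
p8 (pos 8,9,10,11,12,13,14,15): XOR of data positions = 0⊕0⊕1⊕1⊕0⊕1⊕0 = 1
Codeword: 111001110011010

111001110011010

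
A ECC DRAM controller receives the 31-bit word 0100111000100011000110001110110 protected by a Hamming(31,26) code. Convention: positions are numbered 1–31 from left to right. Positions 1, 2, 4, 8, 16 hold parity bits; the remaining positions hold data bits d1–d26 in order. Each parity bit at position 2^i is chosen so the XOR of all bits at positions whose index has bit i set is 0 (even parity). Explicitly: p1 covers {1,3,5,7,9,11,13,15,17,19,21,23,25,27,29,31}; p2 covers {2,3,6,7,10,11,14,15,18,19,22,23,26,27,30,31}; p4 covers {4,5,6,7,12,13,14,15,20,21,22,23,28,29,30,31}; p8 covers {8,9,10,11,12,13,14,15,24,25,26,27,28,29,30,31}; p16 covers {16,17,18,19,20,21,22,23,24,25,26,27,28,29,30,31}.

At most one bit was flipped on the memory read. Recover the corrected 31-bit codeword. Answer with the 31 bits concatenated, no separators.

s1 (pos 1,3,5,7,9,11,13,15,17,19,21,23,25,27,29,31): 0⊕0⊕1⊕1⊕0⊕1⊕0⊕1⊕0⊕0⊕1⊕0⊕1⊕1⊕1⊕0 = 0
s2 (pos 2,3,6,7,10,11,14,15,18,19,22,23,26,27,30,31): 1⊕0⊕1⊕1⊕0⊕1⊕0⊕1⊕0⊕0⊕0⊕0⊕1⊕1⊕1⊕0 = 0
s4 (pos 4,5,6,7,12,13,14,15,20,21,22,23,28,29,30,31): 0⊕1⊕1⊕1⊕0⊕0⊕0⊕1⊕1⊕1⊕0⊕0⊕0⊕1⊕1⊕0 = 0
s8 (pos 8,9,10,11,12,13,14,15,24,25,26,27,28,29,30,31): 0⊕0⊕0⊕1⊕0⊕0⊕0⊕1⊕0⊕1⊕1⊕1⊕0⊕1⊕1⊕0 = 1
s16 (pos 16,17,18,19,20,21,22,23,24,25,26,27,28,29,30,31): 1⊕0⊕0⊕0⊕1⊕1⊕0⊕0⊕0⊕1⊕1⊕1⊕0⊕1⊕1⊕0 = 0
Syndrome s16…s1 = 01000 → error at position 8.
Flip position 8: 0100111000100011000110001110110 → 0100111100100011000110001110110

0100111100100011000110001110110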